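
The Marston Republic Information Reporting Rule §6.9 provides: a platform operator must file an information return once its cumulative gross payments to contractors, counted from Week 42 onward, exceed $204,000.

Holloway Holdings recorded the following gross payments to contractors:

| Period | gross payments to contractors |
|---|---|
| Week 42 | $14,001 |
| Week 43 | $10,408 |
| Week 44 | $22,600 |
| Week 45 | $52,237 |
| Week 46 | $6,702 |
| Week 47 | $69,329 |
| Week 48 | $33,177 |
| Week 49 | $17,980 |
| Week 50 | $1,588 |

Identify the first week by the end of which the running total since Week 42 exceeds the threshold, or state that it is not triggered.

Week 48

Through Week 42: $14,001
Through Week 43: $24,409
Through Week 44: $47,009
Through Week 45: $99,246
Through Week 46: $105,948
Through Week 47: $175,277
Through Week 48: $208,454 ← exceeds threshold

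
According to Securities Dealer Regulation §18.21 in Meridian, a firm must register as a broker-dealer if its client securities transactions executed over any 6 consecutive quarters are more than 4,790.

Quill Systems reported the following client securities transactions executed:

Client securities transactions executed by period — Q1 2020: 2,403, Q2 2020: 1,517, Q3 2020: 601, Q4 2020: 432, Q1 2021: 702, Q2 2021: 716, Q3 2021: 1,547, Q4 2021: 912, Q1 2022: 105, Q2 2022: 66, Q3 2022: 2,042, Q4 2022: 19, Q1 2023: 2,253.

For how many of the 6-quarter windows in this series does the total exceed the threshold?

5

Q1 2020–Q2 2021: 2,403 + 1,517 + 601 + 432 + 702 + 716 = 6,371 (over)
Q2 2020–Q3 2021: 1,517 + 601 + 432 + 702 + 716 + 1,547 = 5,515 (over)
Q3 2020–Q4 2021: 601 + 432 + 702 + 716 + 1,547 + 912 = 4,910 (over)
Q4 2020–Q1 2022: 432 + 702 + 716 + 1,547 + 912 + 105 = 4,414 (under)
Q1 2021–Q2 2022: 702 + 716 + 1,547 + 912 + 105 + 66 = 4,048 (under)
Q2 2021–Q3 2022: 716 + 1,547 + 912 + 105 + 66 + 2,042 = 5,388 (over)
Q3 2021–Q4 2022: 1,547 + 912 + 105 + 66 + 2,042 + 19 = 4,691 (under)
Q4 2021–Q1 2023: 912 + 105 + 66 + 2,042 + 19 + 2,253 = 5,397 (over)
5 windows exceed the threshold.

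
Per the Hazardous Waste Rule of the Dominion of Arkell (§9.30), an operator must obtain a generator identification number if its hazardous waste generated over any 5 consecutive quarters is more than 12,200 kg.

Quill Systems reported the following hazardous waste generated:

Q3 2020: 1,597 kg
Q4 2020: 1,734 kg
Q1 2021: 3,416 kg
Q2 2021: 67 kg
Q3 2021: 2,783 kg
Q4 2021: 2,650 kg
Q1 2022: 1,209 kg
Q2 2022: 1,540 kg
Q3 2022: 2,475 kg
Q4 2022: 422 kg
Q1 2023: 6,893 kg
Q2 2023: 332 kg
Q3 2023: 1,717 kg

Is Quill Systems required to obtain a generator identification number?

Yes

Q3 2020–Q3 2021: 1,597 kg + 1,734 kg + 3,416 kg + 67 kg + 2,783 kg = 9,597 kg (under)
Q4 2020–Q4 2021: 1,734 kg + 3,416 kg + 67 kg + 2,783 kg + 2,650 kg = 10,650 kg (under)
Q1 2021–Q1 2022: 3,416 kg + 67 kg + 2,783 kg + 2,650 kg + 1,209 kg = 10,125 kg (under)
Q2 2021–Q2 2022: 67 kg + 2,783 kg + 2,650 kg + 1,209 kg + 1,540 kg = 8,249 kg (under)
Q3 2021–Q3 2022: 2,783 kg + 2,650 kg + 1,209 kg + 1,540 kg + 2,475 kg = 10,657 kg (under)
Q4 2021–Q4 2022: 2,650 kg + 1,209 kg + 1,540 kg + 2,475 kg + 422 kg = 8,296 kg (under)
Q1 2022–Q1 2023: 1,209 kg + 1,540 kg + 2,475 kg + 422 kg + 6,893 kg = 12,539 kg (over)
Q2 2022–Q2 2023: 1,540 kg + 2,475 kg + 422 kg + 6,893 kg + 332 kg = 11,662 kg (under)
Q3 2022–Q3 2023: 2,475 kg + 422 kg + 6,893 kg + 332 kg + 1,717 kg = 11,839 kg (under)
At least one window exceeds 12,200 kg.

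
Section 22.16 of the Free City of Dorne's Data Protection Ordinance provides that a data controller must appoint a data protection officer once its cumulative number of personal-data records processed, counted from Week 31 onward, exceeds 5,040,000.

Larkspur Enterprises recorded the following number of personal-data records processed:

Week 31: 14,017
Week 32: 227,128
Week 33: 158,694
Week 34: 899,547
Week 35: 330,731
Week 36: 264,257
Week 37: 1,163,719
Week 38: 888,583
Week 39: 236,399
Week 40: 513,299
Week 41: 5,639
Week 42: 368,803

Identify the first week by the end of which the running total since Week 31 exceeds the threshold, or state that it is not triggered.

Week 42

Through Week 31: 14,017
Through Week 32: 241,145
Through Week 33: 399,839
Through Week 34: 1,299,386
Through Week 35: 1,630,117
Through Week 36: 1,894,374
Through Week 37: 3,058,093
Through Week 38: 3,946,676
Through Week 39: 4,183,075
Through Week 40: 4,696,374
Through Week 41: 4,702,013
Through Week 42: 5,070,816 ← exceeds threshold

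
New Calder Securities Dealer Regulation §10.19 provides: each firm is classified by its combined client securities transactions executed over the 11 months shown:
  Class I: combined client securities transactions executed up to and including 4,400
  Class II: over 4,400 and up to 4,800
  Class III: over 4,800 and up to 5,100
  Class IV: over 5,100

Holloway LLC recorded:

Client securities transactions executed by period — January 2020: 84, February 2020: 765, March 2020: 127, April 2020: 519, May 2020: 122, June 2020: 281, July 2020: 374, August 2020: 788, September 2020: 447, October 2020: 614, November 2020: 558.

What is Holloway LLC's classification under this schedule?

Class II

Combined client securities transactions executed: 84 + 765 + 127 + 519 + 122 + 281 + 374 + 788 + 447 + 614 + 558 = 4,679.
4,400 < 4,679 ≤ 4,800, so Class II applies.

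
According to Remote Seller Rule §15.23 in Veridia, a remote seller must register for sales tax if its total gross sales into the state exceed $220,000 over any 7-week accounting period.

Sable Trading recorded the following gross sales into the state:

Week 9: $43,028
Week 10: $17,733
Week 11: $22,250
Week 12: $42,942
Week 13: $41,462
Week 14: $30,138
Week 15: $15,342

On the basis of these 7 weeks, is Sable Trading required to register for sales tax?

Total gross sales into the state: $43,028 + $17,733 + $22,250 + $42,942 + $41,462 + $30,138 + $15,342 = $212,895.
$212,895 ≤ $220,000, so the threshold is not exceeded.

No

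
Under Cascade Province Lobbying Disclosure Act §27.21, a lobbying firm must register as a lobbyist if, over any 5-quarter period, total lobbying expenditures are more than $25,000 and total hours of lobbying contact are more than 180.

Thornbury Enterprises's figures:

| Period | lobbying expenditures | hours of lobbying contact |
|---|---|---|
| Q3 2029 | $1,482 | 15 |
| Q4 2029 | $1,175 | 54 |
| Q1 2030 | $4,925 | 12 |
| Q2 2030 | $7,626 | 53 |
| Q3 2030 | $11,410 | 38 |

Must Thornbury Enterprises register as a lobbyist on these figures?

Total lobbying expenditures: $1,482 + $1,175 + $4,925 + $7,626 + $11,410 = $26,618 (> $25,000).
Total hours of lobbying contact: 15 + 54 + 12 + 53 + 38 = 172 (≤ 180).
The test is 'and': the rule requires both, and at least one is not exceeded.

No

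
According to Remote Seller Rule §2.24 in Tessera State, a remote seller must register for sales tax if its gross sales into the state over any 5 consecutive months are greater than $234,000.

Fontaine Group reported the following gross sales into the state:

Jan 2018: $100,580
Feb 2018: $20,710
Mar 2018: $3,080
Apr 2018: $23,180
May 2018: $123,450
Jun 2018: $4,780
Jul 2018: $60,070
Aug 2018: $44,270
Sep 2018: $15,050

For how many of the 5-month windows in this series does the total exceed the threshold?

Jan 2018–May 2018: $100,580 + $20,710 + $3,080 + $23,180 + $123,450 = $271,000 (over)
Feb 2018–Jun 2018: $20,710 + $3,080 + $23,180 + $123,450 + $4,780 = $175,200 (under)
Mar 2018–Jul 2018: $3,080 + $23,180 + $123,450 + $4,780 + $60,070 = $214,560 (under)
Apr 2018–Aug 2018: $23,180 + $123,450 + $4,780 + $60,070 + $44,270 = $255,750 (over)
May 2018–Sep 2018: $123,450 + $4,780 + $60,070 + $44,270 + $15,050 = $247,620 (over)
3 windows exceed the threshold.

3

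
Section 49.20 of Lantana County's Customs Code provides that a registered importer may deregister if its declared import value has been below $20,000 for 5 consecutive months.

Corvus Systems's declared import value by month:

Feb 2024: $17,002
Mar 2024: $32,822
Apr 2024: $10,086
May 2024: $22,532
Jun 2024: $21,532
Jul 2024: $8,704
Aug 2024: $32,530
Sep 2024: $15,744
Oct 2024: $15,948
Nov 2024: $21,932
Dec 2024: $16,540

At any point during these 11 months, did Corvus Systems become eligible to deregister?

Months below $20,000: Feb 2024, Apr 2024, Jul 2024, Sep 2024, Oct 2024, Dec 2024.
Longest run of consecutive months below the threshold: 2.
2 < 5, so Corvus Systems never became eligible.

No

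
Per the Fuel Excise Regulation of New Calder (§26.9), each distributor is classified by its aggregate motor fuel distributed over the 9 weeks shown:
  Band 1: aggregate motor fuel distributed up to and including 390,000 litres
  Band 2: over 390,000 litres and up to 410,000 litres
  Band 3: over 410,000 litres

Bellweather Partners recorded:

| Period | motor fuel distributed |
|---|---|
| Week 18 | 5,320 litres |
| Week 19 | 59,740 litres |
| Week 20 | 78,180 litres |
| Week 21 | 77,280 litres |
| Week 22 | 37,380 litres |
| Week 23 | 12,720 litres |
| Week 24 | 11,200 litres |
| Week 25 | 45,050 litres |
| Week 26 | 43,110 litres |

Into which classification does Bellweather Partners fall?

Aggregate motor fuel distributed: 5,320 litres + 59,740 litres + 78,180 litres + 77,280 litres + 37,380 litres + 12,720 litres + 11,200 litres + 45,050 litres + 43,110 litres = 369,980 litres.
369,980 litres ≤ 390,000 litres, so Band 1 applies.

Band 1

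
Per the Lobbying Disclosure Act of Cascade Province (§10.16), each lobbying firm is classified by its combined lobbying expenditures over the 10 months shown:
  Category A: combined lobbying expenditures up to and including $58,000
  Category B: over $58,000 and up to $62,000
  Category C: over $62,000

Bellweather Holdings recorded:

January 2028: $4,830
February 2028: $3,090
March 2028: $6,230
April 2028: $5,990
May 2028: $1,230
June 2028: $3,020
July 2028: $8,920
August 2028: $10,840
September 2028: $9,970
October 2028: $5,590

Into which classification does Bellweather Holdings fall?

Category B

Combined lobbying expenditures: $4,830 + $3,090 + $6,230 + $5,990 + $1,230 + $3,020 + $8,920 + $10,840 + $9,970 + $5,590 = $59,710.
$58,000 < $59,710 ≤ $62,000, so Category B applies.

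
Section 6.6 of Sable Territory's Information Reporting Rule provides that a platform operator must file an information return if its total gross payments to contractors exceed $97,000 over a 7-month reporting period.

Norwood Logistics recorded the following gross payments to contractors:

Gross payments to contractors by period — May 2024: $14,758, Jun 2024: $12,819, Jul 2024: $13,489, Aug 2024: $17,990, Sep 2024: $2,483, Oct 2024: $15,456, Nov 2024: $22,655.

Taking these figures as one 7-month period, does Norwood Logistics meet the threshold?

Total gross payments to contractors: $14,758 + $12,819 + $13,489 + $17,990 + $2,483 + $15,456 + $22,655 = $99,650.
$99,650 > $97,000, so the threshold is exceeded.

Yes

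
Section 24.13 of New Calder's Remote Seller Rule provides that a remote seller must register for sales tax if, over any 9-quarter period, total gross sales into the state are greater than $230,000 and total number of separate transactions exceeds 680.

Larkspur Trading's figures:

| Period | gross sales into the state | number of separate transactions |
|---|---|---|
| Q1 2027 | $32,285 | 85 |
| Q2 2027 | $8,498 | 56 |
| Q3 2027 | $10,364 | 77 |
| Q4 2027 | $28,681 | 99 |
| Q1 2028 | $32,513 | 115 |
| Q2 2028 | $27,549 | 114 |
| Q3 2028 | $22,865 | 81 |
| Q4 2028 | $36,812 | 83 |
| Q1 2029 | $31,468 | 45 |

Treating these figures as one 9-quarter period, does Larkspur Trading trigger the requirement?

Yes

Total gross sales into the state: $32,285 + $8,498 + $10,364 + $28,681 + $32,513 + $27,549 + $22,865 + $36,812 + $31,468 = $231,035 (> $230,000).
Total number of separate transactions: 85 + 56 + 77 + 99 + 115 + 114 + 81 + 83 + 45 = 755 (> 680).
The test is 'and': both thresholds are exceeded.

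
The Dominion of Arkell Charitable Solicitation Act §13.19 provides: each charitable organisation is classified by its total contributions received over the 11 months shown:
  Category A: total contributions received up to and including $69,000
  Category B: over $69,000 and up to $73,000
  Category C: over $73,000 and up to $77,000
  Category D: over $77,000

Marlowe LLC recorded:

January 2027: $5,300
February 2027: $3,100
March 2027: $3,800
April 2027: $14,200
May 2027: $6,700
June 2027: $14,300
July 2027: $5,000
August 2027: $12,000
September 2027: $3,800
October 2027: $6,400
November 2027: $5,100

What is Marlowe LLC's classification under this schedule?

Total contributions received: $5,300 + $3,100 + $3,800 + $14,200 + $6,700 + $14,300 + $5,000 + $12,000 + $3,800 + $6,400 + $5,100 = $79,700.
$79,700 > $77,000, so Category D applies.

Category D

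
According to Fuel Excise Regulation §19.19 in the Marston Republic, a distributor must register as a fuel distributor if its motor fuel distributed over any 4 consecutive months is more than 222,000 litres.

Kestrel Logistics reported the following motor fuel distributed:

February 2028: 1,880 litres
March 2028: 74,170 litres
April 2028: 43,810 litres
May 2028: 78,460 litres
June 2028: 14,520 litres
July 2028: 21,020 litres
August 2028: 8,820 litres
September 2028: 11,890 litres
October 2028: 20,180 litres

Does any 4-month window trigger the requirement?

February 2028–May 2028: 1,880 litres + 74,170 litres + 43,810 litres + 78,460 litres = 198,320 litres (under)
March 2028–June 2028: 74,170 litres + 43,810 litres + 78,460 litres + 14,520 litres = 210,960 litres (under)
April 2028–July 2028: 43,810 litres + 78,460 litres + 14,520 litres + 21,020 litres = 157,810 litres (under)
May 2028–August 2028: 78,460 litres + 14,520 litres + 21,020 litres + 8,820 litres = 122,820 litres (under)
June 2028–September 2028: 14,520 litres + 21,020 litres + 8,820 litres + 11,890 litres = 56,250 litres (under)
July 2028–October 2028: 21,020 litres + 8,820 litres + 11,890 litres + 20,180 litres = 61,910 litres (under)
No window exceeds 222,000 litres.

No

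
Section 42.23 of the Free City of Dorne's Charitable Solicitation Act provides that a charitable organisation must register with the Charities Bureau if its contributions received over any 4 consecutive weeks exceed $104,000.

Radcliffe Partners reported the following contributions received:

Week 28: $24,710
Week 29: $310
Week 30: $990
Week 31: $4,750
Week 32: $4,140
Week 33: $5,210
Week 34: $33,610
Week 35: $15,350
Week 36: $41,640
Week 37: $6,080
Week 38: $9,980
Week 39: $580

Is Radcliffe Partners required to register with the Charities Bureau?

No

Week 28–Week 31: $24,710 + $310 + $990 + $4,750 = $30,760 (under)
Week 29–Week 32: $310 + $990 + $4,750 + $4,140 = $10,190 (under)
Week 30–Week 33: $990 + $4,750 + $4,140 + $5,210 = $15,090 (under)
Week 31–Week 34: $4,750 + $4,140 + $5,210 + $33,610 = $47,710 (under)
Week 32–Week 35: $4,140 + $5,210 + $33,610 + $15,350 = $58,310 (under)
Week 33–Week 36: $5,210 + $33,610 + $15,350 + $41,640 = $95,810 (under)
Week 34–Week 37: $33,610 + $15,350 + $41,640 + $6,080 = $96,680 (under)
Week 35–Week 38: $15,350 + $41,640 + $6,080 + $9,980 = $73,050 (under)
Week 36–Week 39: $41,640 + $6,080 + $9,980 + $580 = $58,280 (under)
No window exceeds $104,000.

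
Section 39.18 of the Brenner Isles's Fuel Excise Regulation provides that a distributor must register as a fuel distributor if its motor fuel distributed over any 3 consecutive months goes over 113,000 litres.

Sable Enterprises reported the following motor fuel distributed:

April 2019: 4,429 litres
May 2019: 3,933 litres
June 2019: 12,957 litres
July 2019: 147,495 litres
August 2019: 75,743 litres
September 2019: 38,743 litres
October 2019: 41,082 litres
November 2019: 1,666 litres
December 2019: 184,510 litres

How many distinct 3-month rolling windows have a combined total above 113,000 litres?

5

April 2019–June 2019: 4,429 litres + 3,933 litres + 12,957 litres = 21,319 litres (under)
May 2019–July 2019: 3,933 litres + 12,957 litres + 147,495 litres = 164,385 litres (over)
June 2019–August 2019: 12,957 litres + 147,495 litres + 75,743 litres = 236,195 litres (over)
July 2019–September 2019: 147,495 litres + 75,743 litres + 38,743 litres = 261,981 litres (over)
August 2019–October 2019: 75,743 litres + 38,743 litres + 41,082 litres = 155,568 litres (over)
September 2019–November 2019: 38,743 litres + 41,082 litres + 1,666 litres = 81,491 litres (under)
October 2019–December 2019: 41,082 litres + 1,666 litres + 184,510 litres = 227,258 litres (over)
5 windows exceed the threshold.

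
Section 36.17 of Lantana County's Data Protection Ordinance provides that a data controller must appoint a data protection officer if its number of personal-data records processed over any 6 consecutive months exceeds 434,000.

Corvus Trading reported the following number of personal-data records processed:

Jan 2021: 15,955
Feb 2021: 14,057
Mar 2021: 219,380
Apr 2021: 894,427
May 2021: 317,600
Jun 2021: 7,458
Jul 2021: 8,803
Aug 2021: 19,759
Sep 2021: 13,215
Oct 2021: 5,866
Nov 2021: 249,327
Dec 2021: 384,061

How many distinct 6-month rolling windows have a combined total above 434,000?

Jan 2021–Jun 2021: 15,955 + 14,057 + 219,380 + 894,427 + 317,600 + 7,458 = 1,468,877 (over)
Feb 2021–Jul 2021: 14,057 + 219,380 + 894,427 + 317,600 + 7,458 + 8,803 = 1,461,725 (over)
Mar 2021–Aug 2021: 219,380 + 894,427 + 317,600 + 7,458 + 8,803 + 19,759 = 1,467,427 (over)
Apr 2021–Sep 2021: 894,427 + 317,600 + 7,458 + 8,803 + 19,759 + 13,215 = 1,261,262 (over)
May 2021–Oct 2021: 317,600 + 7,458 + 8,803 + 19,759 + 13,215 + 5,866 = 372,701 (under)
Jun 2021–Nov 2021: 7,458 + 8,803 + 19,759 + 13,215 + 5,866 + 249,327 = 304,428 (under)
Jul 2021–Dec 2021: 8,803 + 19,759 + 13,215 + 5,866 + 249,327 + 384,061 = 681,031 (over)
5 windows exceed the threshold.

5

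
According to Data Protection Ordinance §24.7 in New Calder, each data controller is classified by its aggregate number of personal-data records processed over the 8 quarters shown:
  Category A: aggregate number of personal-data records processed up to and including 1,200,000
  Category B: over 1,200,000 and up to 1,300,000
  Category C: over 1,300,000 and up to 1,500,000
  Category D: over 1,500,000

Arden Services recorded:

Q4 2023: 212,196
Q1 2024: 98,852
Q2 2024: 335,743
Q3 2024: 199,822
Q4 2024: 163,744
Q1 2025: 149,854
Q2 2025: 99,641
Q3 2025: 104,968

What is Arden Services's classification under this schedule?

Category C

Aggregate number of personal-data records processed: 212,196 + 98,852 + 335,743 + 199,822 + 163,744 + 149,854 + 99,641 + 104,968 = 1,364,820.
1,300,000 < 1,364,820 ≤ 1,500,000, so Category C applies.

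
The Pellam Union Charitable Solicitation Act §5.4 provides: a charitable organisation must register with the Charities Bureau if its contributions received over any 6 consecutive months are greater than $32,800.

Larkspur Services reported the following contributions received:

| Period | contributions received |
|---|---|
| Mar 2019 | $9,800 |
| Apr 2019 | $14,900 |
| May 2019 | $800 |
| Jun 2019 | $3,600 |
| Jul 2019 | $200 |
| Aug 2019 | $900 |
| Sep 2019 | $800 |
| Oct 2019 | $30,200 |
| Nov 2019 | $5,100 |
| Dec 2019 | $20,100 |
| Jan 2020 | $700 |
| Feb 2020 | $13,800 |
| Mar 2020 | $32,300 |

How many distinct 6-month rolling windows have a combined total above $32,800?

Mar 2019–Aug 2019: $9,800 + $14,900 + $800 + $3,600 + $200 + $900 = $30,200 (under)
Apr 2019–Sep 2019: $14,900 + $800 + $3,600 + $200 + $900 + $800 = $21,200 (under)
May 2019–Oct 2019: $800 + $3,600 + $200 + $900 + $800 + $30,200 = $36,500 (over)
Jun 2019–Nov 2019: $3,600 + $200 + $900 + $800 + $30,200 + $5,100 = $40,800 (over)
Jul 2019–Dec 2019: $200 + $900 + $800 + $30,200 + $5,100 + $20,100 = $57,300 (over)
Aug 2019–Jan 2020: $900 + $800 + $30,200 + $5,100 + $20,100 + $700 = $57,800 (over)
Sep 2019–Feb 2020: $800 + $30,200 + $5,100 + $20,100 + $700 + $13,800 = $70,700 (over)
Oct 2019–Mar 2020: $30,200 + $5,100 + $20,100 + $700 + $13,800 + $32,300 = $102,200 (over)
6 windows exceed the threshold.

6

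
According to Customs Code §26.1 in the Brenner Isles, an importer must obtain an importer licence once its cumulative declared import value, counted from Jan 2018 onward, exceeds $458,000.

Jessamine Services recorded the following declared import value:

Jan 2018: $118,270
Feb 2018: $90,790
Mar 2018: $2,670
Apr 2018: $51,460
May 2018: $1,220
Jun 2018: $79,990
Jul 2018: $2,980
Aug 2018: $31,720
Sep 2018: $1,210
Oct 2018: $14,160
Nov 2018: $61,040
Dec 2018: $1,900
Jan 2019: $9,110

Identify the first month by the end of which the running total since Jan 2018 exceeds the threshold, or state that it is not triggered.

Jan 2019

Through Jan 2018: $118,270
Through Feb 2018: $209,060
Through Mar 2018: $211,730
Through Apr 2018: $263,190
Through May 2018: $264,410
Through Jun 2018: $344,400
Through Jul 2018: $347,380
Through Aug 2018: $379,100
Through Sep 2018: $380,310
Through Oct 2018: $394,470
Through Nov 2018: $455,510
Through Dec 2018: $457,410
Through Jan 2019: $466,520 ← exceeds threshold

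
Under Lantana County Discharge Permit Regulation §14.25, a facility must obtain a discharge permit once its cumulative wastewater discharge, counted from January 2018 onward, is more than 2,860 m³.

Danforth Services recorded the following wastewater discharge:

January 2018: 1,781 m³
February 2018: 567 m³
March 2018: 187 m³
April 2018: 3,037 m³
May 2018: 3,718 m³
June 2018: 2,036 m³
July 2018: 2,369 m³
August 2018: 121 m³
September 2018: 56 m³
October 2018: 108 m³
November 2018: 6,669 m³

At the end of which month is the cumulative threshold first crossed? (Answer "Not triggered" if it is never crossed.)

Through January 2018: 1,781 m³
Through February 2018: 2,348 m³
Through March 2018: 2,535 m³
Through April 2018: 5,572 m³ ← exceeds threshold

April 2018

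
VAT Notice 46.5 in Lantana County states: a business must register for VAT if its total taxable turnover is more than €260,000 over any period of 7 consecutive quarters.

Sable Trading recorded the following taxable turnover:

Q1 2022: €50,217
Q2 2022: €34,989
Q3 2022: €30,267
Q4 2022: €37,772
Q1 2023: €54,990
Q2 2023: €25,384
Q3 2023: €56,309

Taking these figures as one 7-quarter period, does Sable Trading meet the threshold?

Total taxable turnover: €50,217 + €34,989 + €30,267 + €37,772 + €54,990 + €25,384 + €56,309 = €289,928.
€289,928 > €260,000, so the threshold is exceeded.

Yes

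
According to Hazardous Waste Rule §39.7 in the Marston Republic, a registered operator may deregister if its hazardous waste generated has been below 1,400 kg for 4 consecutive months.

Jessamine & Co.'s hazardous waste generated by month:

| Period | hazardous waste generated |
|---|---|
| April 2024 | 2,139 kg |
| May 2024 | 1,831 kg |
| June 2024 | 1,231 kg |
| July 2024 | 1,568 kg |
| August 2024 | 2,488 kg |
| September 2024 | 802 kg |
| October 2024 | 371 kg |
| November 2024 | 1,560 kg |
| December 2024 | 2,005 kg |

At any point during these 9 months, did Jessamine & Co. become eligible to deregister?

No

Months below 1,400 kg: June 2024, September 2024, October 2024.
Longest run of consecutive months below the threshold: 2.
2 < 4, so Jessamine & Co. never became eligible.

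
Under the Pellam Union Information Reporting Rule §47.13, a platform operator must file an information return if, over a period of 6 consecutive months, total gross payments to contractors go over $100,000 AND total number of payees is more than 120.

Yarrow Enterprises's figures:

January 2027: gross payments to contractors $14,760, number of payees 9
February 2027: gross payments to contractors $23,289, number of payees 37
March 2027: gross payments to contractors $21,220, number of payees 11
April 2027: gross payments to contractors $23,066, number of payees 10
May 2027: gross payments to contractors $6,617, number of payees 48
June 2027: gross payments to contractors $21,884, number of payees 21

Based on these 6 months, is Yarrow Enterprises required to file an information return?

Total gross payments to contractors: $14,760 + $23,289 + $21,220 + $23,066 + $6,617 + $21,884 = $110,836 (> $100,000).
Total number of payees: 9 + 37 + 11 + 10 + 48 + 21 = 136 (> 120).
The test is 'and': both thresholds are exceeded.

Yes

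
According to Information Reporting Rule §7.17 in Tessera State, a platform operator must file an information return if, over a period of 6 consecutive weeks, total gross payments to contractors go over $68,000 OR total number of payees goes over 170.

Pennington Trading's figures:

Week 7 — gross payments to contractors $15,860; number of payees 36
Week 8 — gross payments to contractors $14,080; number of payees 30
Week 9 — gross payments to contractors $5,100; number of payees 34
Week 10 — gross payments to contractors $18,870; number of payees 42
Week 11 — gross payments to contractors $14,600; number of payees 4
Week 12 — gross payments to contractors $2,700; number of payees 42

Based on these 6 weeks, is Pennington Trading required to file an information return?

Total gross payments to contractors: $15,860 + $14,080 + $5,100 + $18,870 + $14,600 + $2,700 = $71,210 (> $68,000).
Total number of payees: 36 + 30 + 34 + 42 + 4 + 42 = 188 (> 170).
The test is 'or': at least one threshold is exceeded.

Yes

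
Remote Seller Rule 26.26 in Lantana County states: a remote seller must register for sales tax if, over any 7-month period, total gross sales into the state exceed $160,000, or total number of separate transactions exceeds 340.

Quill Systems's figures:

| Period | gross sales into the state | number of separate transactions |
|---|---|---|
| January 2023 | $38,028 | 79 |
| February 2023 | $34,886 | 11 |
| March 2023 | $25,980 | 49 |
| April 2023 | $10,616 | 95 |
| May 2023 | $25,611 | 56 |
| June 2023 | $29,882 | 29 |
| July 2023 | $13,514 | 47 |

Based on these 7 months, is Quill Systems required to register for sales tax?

Total gross sales into the state: $38,028 + $34,886 + $25,980 + $10,616 + $25,611 + $29,882 + $13,514 = $178,517 (> $160,000).
Total number of separate transactions: 79 + 11 + 49 + 95 + 56 + 29 + 47 = 366 (> 340).
The test is 'or': at least one threshold is exceeded.

Yes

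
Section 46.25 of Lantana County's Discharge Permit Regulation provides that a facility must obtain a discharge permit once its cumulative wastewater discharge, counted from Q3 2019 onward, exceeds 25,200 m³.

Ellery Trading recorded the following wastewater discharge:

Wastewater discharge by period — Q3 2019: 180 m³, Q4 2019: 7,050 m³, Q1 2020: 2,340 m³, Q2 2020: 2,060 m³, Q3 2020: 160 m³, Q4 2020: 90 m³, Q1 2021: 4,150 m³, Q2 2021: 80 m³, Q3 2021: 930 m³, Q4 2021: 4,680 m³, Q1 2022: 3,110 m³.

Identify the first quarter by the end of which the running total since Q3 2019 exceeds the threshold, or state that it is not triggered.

Not triggered

Through Q3 2019: 180 m³
Through Q4 2019: 7,230 m³
Through Q1 2020: 9,570 m³
Through Q2 2020: 11,630 m³
Through Q3 2020: 11,790 m³
Through Q4 2020: 11,880 m³
Through Q1 2021: 16,030 m³
Through Q2 2021: 16,110 m³
Through Q3 2021: 17,040 m³
Through Q4 2021: 21,720 m³
Through Q1 2022: 24,830 m³
Final cumulative total 24,830 m³ ≤ 25,200 m³; the threshold is never exceeded.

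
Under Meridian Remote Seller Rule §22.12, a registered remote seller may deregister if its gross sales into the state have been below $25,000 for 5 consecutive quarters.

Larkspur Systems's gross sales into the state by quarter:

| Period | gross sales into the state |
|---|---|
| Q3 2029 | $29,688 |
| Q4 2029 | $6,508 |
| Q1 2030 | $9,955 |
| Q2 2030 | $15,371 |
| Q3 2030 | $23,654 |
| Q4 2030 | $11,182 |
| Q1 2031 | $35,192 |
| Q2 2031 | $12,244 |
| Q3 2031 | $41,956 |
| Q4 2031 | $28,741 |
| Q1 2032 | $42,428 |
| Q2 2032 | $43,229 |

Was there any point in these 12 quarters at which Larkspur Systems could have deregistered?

Quarters below $25,000: Q4 2029, Q1 2030, Q2 2030, Q3 2030, Q4 2030, Q2 2031.
Longest run of consecutive quarters below the threshold: 5.
5 ≥ 5, so Larkspur Systems became eligible.

Yes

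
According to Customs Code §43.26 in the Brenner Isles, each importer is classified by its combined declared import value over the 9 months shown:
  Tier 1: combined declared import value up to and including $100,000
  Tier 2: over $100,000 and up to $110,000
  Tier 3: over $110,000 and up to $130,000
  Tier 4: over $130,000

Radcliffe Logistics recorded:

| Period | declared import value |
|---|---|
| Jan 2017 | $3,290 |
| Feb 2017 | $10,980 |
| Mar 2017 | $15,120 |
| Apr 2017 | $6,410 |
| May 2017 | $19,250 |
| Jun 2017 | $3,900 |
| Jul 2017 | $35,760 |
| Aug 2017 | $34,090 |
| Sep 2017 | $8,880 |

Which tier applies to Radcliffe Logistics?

Tier 4

Combined declared import value: $3,290 + $10,980 + $15,120 + $6,410 + $19,250 + $3,900 + $35,760 + $34,090 + $8,880 = $137,680.
$137,680 > $130,000, so Tier 4 applies.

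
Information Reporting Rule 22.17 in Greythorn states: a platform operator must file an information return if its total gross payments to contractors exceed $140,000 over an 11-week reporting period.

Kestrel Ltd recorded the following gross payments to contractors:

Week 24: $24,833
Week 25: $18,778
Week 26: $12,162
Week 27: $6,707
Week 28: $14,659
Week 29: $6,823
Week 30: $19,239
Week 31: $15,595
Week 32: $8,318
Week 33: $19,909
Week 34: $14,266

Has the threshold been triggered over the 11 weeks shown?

Total gross payments to contractors: $24,833 + $18,778 + $12,162 + $6,707 + $14,659 + $6,823 + $19,239 + $15,595 + $8,318 + $19,909 + $14,266 = $161,289.
$161,289 > $140,000, so the threshold is exceeded.

Yes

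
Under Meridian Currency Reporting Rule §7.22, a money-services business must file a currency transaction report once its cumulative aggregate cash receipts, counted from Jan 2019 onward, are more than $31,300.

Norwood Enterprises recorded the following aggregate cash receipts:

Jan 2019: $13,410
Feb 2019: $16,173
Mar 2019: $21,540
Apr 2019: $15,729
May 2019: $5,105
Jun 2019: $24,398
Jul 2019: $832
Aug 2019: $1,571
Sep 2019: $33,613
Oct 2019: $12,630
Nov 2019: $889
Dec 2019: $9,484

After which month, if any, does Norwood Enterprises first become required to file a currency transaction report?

Mar 2019

Through Jan 2019: $13,410
Through Feb 2019: $29,583
Through Mar 2019: $51,123 ← exceeds threshold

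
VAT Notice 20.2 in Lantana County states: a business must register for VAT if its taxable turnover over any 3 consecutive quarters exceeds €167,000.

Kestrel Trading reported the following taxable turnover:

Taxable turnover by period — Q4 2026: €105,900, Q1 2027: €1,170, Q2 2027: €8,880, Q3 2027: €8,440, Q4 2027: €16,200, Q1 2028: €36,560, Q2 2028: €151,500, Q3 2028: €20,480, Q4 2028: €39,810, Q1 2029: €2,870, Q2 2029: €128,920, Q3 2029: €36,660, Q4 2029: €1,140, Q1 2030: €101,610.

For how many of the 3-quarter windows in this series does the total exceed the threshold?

Q4 2026–Q2 2027: €105,900 + €1,170 + €8,880 = €115,950 (under)
Q1 2027–Q3 2027: €1,170 + €8,880 + €8,440 = €18,490 (under)
Q2 2027–Q4 2027: €8,880 + €8,440 + €16,200 = €33,520 (under)
Q3 2027–Q1 2028: €8,440 + €16,200 + €36,560 = €61,200 (under)
Q4 2027–Q2 2028: €16,200 + €36,560 + €151,500 = €204,260 (over)
Q1 2028–Q3 2028: €36,560 + €151,500 + €20,480 = €208,540 (over)
Q2 2028–Q4 2028: €151,500 + €20,480 + €39,810 = €211,790 (over)
Q3 2028–Q1 2029: €20,480 + €39,810 + €2,870 = €63,160 (under)
Q4 2028–Q2 2029: €39,810 + €2,870 + €128,920 = €171,600 (over)
Q1 2029–Q3 2029: €2,870 + €128,920 + €36,660 = €168,450 (over)
Q2 2029–Q4 2029: €128,920 + €36,660 + €1,140 = €166,720 (under)
Q3 2029–Q1 2030: €36,660 + €1,140 + €101,610 = €139,410 (under)
5 windows exceed the threshold.

5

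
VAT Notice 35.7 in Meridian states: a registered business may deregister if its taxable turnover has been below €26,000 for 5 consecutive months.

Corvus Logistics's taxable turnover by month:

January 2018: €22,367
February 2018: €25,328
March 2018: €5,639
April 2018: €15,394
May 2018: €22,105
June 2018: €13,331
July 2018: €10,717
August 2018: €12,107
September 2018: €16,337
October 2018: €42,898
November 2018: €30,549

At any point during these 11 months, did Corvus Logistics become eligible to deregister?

Yes

Months below €26,000: January 2018, February 2018, March 2018, April 2018, May 2018, June 2018, July 2018, August 2018, September 2018.
Longest run of consecutive months below the threshold: 9.
9 ≥ 5, so Corvus Logistics became eligible.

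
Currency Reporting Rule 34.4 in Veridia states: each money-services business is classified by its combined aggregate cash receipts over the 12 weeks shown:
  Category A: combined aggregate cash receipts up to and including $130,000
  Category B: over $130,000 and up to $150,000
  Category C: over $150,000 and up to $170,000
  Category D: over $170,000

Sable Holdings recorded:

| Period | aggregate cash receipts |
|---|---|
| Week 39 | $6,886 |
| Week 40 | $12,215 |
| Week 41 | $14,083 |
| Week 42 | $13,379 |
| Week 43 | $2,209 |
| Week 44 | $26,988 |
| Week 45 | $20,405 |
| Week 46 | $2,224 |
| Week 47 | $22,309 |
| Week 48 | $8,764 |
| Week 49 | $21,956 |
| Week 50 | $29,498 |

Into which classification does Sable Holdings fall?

Category D

Combined aggregate cash receipts: $6,886 + $12,215 + $14,083 + $13,379 + $2,209 + $26,988 + $20,405 + $2,224 + $22,309 + $8,764 + $21,956 + $29,498 = $180,916.
$180,916 > $170,000, so Category D applies.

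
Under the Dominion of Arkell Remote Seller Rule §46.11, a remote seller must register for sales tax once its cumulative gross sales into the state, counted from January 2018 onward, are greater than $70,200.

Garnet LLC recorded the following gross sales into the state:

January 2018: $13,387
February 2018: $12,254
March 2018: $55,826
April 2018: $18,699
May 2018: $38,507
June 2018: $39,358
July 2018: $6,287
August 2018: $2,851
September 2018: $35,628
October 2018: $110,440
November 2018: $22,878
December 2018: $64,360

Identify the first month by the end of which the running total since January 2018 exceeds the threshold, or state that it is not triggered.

Through January 2018: $13,387
Through February 2018: $25,641
Through March 2018: $81,467 ← exceeds threshold

March 2018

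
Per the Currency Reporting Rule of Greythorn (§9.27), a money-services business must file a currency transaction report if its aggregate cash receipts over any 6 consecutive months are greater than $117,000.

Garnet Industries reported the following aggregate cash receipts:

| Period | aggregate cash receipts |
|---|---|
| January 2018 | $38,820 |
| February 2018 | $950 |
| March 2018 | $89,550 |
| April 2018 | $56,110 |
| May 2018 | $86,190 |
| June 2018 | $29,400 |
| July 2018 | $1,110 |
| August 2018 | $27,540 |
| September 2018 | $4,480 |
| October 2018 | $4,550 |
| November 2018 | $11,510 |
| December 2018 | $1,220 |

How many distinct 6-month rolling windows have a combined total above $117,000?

January 2018–June 2018: $38,820 + $950 + $89,550 + $56,110 + $86,190 + $29,400 = $301,020 (over)
February 2018–July 2018: $950 + $89,550 + $56,110 + $86,190 + $29,400 + $1,110 = $263,310 (over)
March 2018–August 2018: $89,550 + $56,110 + $86,190 + $29,400 + $1,110 + $27,540 = $289,900 (over)
April 2018–September 2018: $56,110 + $86,190 + $29,400 + $1,110 + $27,540 + $4,480 = $204,830 (over)
May 2018–October 2018: $86,190 + $29,400 + $1,110 + $27,540 + $4,480 + $4,550 = $153,270 (over)
June 2018–November 2018: $29,400 + $1,110 + $27,540 + $4,480 + $4,550 + $11,510 = $78,590 (under)
July 2018–December 2018: $1,110 + $27,540 + $4,480 + $4,550 + $11,510 + $1,220 = $50,410 (under)
5 windows exceed the threshold.

5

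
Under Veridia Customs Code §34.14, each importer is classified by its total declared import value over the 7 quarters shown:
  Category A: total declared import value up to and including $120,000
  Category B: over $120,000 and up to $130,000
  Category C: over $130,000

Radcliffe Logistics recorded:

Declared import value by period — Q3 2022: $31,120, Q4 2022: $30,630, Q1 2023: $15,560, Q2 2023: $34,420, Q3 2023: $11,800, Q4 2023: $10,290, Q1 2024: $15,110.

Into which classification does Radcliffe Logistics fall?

Category C

Total declared import value: $31,120 + $30,630 + $15,560 + $34,420 + $11,800 + $10,290 + $15,110 = $148,930.
$148,930 > $130,000, so Category C applies.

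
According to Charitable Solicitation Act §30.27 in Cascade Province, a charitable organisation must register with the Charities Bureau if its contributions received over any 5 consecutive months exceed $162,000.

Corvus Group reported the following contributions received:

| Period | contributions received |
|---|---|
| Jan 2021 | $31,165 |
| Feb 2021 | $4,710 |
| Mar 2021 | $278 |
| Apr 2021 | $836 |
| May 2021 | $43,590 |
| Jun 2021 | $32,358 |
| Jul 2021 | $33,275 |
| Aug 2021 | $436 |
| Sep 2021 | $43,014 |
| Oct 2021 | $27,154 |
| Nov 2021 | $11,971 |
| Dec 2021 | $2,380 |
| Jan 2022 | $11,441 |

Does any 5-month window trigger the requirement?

No

Jan 2021–May 2021: $31,165 + $4,710 + $278 + $836 + $43,590 = $80,579 (under)
Feb 2021–Jun 2021: $4,710 + $278 + $836 + $43,590 + $32,358 = $81,772 (under)
Mar 2021–Jul 2021: $278 + $836 + $43,590 + $32,358 + $33,275 = $110,337 (under)
Apr 2021–Aug 2021: $836 + $43,590 + $32,358 + $33,275 + $436 = $110,495 (under)
May 2021–Sep 2021: $43,590 + $32,358 + $33,275 + $436 + $43,014 = $152,673 (under)
Jun 2021–Oct 2021: $32,358 + $33,275 + $436 + $43,014 + $27,154 = $136,237 (under)
Jul 2021–Nov 2021: $33,275 + $436 + $43,014 + $27,154 + $11,971 = $115,850 (under)
Aug 2021–Dec 2021: $436 + $43,014 + $27,154 + $11,971 + $2,380 = $84,955 (under)
Sep 2021–Jan 2022: $43,014 + $27,154 + $11,971 + $2,380 + $11,441 = $95,960 (under)
No window exceeds $162,000.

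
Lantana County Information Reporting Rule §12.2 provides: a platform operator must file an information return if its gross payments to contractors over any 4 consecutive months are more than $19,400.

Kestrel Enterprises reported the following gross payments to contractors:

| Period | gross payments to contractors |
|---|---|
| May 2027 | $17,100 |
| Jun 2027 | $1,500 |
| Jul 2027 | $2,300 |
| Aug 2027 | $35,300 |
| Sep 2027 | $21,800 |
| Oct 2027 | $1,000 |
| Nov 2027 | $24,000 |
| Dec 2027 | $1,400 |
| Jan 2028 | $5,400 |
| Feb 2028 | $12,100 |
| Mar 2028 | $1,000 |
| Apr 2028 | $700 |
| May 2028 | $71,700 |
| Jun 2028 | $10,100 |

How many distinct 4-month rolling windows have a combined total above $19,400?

10

May 2027–Aug 2027: $17,100 + $1,500 + $2,300 + $35,300 = $56,200 (over)
Jun 2027–Sep 2027: $1,500 + $2,300 + $35,300 + $21,800 = $60,900 (over)
Jul 2027–Oct 2027: $2,300 + $35,300 + $21,800 + $1,000 = $60,400 (over)
Aug 2027–Nov 2027: $35,300 + $21,800 + $1,000 + $24,000 = $82,100 (over)
Sep 2027–Dec 2027: $21,800 + $1,000 + $24,000 + $1,400 = $48,200 (over)
Oct 2027–Jan 2028: $1,000 + $24,000 + $1,400 + $5,400 = $31,800 (over)
Nov 2027–Feb 2028: $24,000 + $1,400 + $5,400 + $12,100 = $42,900 (over)
Dec 2027–Mar 2028: $1,400 + $5,400 + $12,100 + $1,000 = $19,900 (over)
Jan 2028–Apr 2028: $5,400 + $12,100 + $1,000 + $700 = $19,200 (under)
Feb 2028–May 2028: $12,100 + $1,000 + $700 + $71,700 = $85,500 (over)
Mar 2028–Jun 2028: $1,000 + $700 + $71,700 + $10,100 = $83,500 (over)
10 windows exceed the threshold.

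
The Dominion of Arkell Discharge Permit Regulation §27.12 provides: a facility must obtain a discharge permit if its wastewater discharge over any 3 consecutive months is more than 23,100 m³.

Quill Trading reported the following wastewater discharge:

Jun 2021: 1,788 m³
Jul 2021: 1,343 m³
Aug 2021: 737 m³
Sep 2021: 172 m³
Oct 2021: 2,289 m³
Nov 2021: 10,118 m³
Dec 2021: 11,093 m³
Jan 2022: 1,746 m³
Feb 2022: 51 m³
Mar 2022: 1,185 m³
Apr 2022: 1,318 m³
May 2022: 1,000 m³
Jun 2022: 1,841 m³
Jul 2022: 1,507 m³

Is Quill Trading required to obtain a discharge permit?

Jun 2021–Aug 2021: 1,788 m³ + 1,343 m³ + 737 m³ = 3,868 m³ (under)
Jul 2021–Sep 2021: 1,343 m³ + 737 m³ + 172 m³ = 2,252 m³ (under)
Aug 2021–Oct 2021: 737 m³ + 172 m³ + 2,289 m³ = 3,198 m³ (under)
Sep 2021–Nov 2021: 172 m³ + 2,289 m³ + 10,118 m³ = 12,579 m³ (under)
Oct 2021–Dec 2021: 2,289 m³ + 10,118 m³ + 11,093 m³ = 23,500 m³ (over)
Nov 2021–Jan 2022: 10,118 m³ + 11,093 m³ + 1,746 m³ = 22,957 m³ (under)
Dec 2021–Feb 2022: 11,093 m³ + 1,746 m³ + 51 m³ = 12,890 m³ (under)
Jan 2022–Mar 2022: 1,746 m³ + 51 m³ + 1,185 m³ = 2,982 m³ (under)
Feb 2022–Apr 2022: 51 m³ + 1,185 m³ + 1,318 m³ = 2,554 m³ (under)
Mar 2022–May 2022: 1,185 m³ + 1,318 m³ + 1,000 m³ = 3,503 m³ (under)
Apr 2022–Jun 2022: 1,318 m³ + 1,000 m³ + 1,841 m³ = 4,159 m³ (under)
May 2022–Jul 2022: 1,000 m³ + 1,841 m³ + 1,507 m³ = 4,348 m³ (under)
At least one window exceeds 23,100 m³.

Yes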